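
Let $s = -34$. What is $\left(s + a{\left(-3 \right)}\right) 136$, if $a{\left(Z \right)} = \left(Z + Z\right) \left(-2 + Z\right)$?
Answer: $-544$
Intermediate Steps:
$a{\left(Z \right)} = 2 Z \left(-2 + Z\right)$
$\left(s + a{\left(-3 \right)}\right) 136 = \left(-34 + 2 \left(-3\right) \left(-2 - 3\right)\right) 136 = \left(-34 + 2 \left(-3\right) \left(-5\right)\right) 136 = \left(-34 + 30\right) 136 = \left(-4\right) 136 = -544$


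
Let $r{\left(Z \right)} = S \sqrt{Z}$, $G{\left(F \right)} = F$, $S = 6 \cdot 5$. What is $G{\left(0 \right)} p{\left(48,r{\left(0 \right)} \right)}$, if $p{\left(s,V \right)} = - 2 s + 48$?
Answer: $0$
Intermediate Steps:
$S = 30$
$r{\left(Z \right)} = 30 \sqrt{Z}$
$p{\left(s,V \right)} = 48 - 2 s$
$G{\left(0 \right)} p{\left(48,r{\left(0 \right)} \right)} = 0 \left(48 - 96\right) = 0 \left(-48\right) = 0$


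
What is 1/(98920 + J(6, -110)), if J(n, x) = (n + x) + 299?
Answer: 1/99115 ≈ 1.0089e-5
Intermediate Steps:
J(n, x) = 299 + n + x
1/(98920 + J(6, -110)) = 1/(98920 + (299 + 6 - 110)) = 1/(98920 + 195) = 1/99115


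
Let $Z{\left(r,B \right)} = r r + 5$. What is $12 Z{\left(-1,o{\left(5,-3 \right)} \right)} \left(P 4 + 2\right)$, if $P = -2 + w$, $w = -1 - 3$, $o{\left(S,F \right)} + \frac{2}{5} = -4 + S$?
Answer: $-1584$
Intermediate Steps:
$o{\left(S,F \right)} = - \frac{22}{5} + S$ ($o{\left(S,F \right)} = - \frac{2}{5} + \left(-4 + S\right) = - \frac{22}{5} + S$)
$w = -4$
$Z{\left(r,B \right)} = 5 + r^{2}$ ($Z{\left(r,B \right)} = r^{2} + 5 = 5 + r^{2}$)
$P = -6$ ($P = -2 - 4 = -6$)
$12 Z{\left(-1,o{\left(5,-3 \right)} \right)} \left(P 4 + 2\right) = 12 \left(5 + \left(-1\right)^{2}\right) \left(\left(-6\right) 4 + 2\right) = 12 \left(5 + 1\right) \left(-24 + 2\right) = 12 \cdot 6 \left(-22\right) = 72 \left(-22\right) = -1584$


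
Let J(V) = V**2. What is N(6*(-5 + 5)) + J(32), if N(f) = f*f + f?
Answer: 1024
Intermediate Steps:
N(f) = f + f**2 (N(f) = f**2 + f = f + f**2)
N(6*(-5 + 5)) + J(32) = (6*(-5 + 5))*(1 + 6*(-5 + 5)) + 32**2 = (6*0)*(1 + 6*0) + 1024 = 0*(1 + 0) + 1024 = 0*1 + 1024 = 0 + 1024 = 1024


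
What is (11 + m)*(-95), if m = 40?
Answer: -4845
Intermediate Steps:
(11 + m)*(-95) = (11 + 40)*(-95) = 51*(-95) = -4845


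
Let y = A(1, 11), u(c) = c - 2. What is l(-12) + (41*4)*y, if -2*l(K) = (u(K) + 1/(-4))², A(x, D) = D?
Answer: 54479/32 ≈ 1702.5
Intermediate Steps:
u(c) = -2 + c
l(K) = -(-9/4 + K)²/2 (l(K) = -((-2 + K) + 1/(-4))²/2 = -((-2 + K) - ¼)²/2 = -(-9/4 + K)²/2)
y = 11
l(-12) + (41*4)*y = -(-9 + 4*(-12))²/32 + (41*4)*11 = -(-9 - 48)²/32 + 164*11 = -1/32*(-57)² + 1804 = -1/32*3249 + 1804 = -3249/32 + 1804 = 54479/32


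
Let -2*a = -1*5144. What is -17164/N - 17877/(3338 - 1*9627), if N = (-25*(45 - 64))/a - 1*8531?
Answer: 35256675679/7262556067 ≈ 4.8546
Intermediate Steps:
a = 2572 (a = -(-1)*5144/2 = -½*(-5144) = 2572)
N = -21941257/2572 (N = -25*(45 - 64)/2572 - 1*8531 = -25*(-19)*(1/2572) - 8531 = 475*(1/2572) - 8531 = 475/2572 - 8531 = -21941257/2572 ≈ -8530.8)
-17164/N - 17877/(3338 - 1*9627) = -17164/(-21941257/2572) - 17877/(3338 - 1*9627) = -17164*(-2572/21941257) - 17877/(3338 - 9627) = 44145808/21941257 - 17877/(-6289) = 44145808/21941257 - 17877*(-1/6289) = 44145808/21941257 + 17877/6289 = 35256675679/7262556067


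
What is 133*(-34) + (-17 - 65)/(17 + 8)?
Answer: -113132/25 ≈ -4525.3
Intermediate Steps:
133*(-34) + (-17 - 65)/(17 + 8) = -4522 - 82/25 = -113132/25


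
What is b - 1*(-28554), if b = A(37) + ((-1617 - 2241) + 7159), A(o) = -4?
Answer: 31851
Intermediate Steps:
b = 3297 (b = -4 + ((-1617 - 2241) + 7159) = -4 + (-3858 + 7159) = -4 + 3301 = 3297)
b - 1*(-28554) = 3297 - 1*(-28554) = 3297 + 28554 = 31851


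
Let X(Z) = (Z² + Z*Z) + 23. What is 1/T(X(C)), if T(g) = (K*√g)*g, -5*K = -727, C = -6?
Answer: √95/1312235 ≈ 7.4276e-6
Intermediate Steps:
K = 727/5 (K = -⅕*(-727) = 727/5 ≈ 145.40)
X(Z) = 23 + 2*Z² (X(Z) = (Z² + Z²) + 23 = 2*Z² + 23 = 23 + 2*Z²)
T(g) = 727*g^(3/2)/5 (T(g) = (727*√g/5)*g = 727*g^(3/2)/5)
1/T(X(C)) = 1/(727*(23 + 2*(-6)²)^(3/2)/5) = 1/(727*(23 + 2*36)^(3/2)/5) = 1/(727*(23 + 72)^(3/2)/5) = 1/(727*95^(3/2)/5) = 1/(727*(95*√95)/5) = 1/(13813*√95) = √95/1312235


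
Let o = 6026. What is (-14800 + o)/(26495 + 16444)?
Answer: -8774/42939 ≈ -0.20434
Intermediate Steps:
(-14800 + o)/(26495 + 16444) = (-14800 + 6026)/(26495 + 16444) = -8774/42939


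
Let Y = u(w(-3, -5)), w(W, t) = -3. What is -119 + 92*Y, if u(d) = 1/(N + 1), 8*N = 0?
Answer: -27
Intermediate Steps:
N = 0 (N = (⅛)*0 = 0)
u(d) = 1 (u(d) = 1/(0 + 1) = 1/1 = 1)
Y = 1
-119 + 92*Y = -119 + 92*1 = -119 + 92 = -27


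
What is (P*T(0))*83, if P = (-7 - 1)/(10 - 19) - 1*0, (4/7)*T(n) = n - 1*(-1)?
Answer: 1162/9 ≈ 129.11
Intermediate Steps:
T(n) = 7/4 + 7*n/4 (T(n) = 7*(n - 1*(-1))/4 = 7*(n + 1)/4 = 7*(1 + n)/4 = 7/4 + 7*n/4)
P = 8/9 (P = -8/(-9) + 0 = -8*(-⅑) + 0 = 8/9 + 0 = 8/9 ≈ 0.88889)
(P*T(0))*83 = (8*(7/4 + (7/4)*0)/9)*83 = (8*(7/4 + 0)/9)*83 = ((8/9)*(7/4))*83 = (14/9)*83 = 1162/9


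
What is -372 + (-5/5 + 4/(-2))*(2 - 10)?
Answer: -348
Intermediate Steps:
-372 + (-5/5 + 4/(-2))*(2 - 10) = -372 + (-5*1/5 + 4*(-1/2))*(-8) = -372 + (-1 - 2)*(-8) = -372 - 3*(-8) = -372 + 24 = -348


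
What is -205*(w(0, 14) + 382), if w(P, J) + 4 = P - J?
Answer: -74620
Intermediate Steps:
w(P, J) = -4 + P - J (w(P, J) = -4 + (P - J) = -4 + P - J)
-205*(w(0, 14) + 382) = -205*((-4 + 0 - 1*14) + 382) = -205*((-4 + 0 - 14) + 382) = -205*(-18 + 382) = -205*364 = -74620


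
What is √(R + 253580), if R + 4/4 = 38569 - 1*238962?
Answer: √53186 ≈ 230.62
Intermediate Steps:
R = -200394 (R = -1 + (38569 - 1*238962) = -1 + (38569 - 238962) = -1 - 200393 = -200394)
√(R + 253580) = √(-200394 + 253580) = √53186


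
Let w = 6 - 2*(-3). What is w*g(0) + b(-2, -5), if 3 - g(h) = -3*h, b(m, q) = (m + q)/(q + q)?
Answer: 367/10 ≈ 36.700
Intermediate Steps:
b(m, q) = (m + q)/(2*q) (b(m, q) = (m + q)/((2*q)) = (m + q)*(1/(2*q)) = (m + q)/(2*q))
w = 12 (w = 6 + 6 = 12)
g(h) = 3 + 3*h (g(h) = 3 - (-3)*h = 3 + 3*h)
w*g(0) + b(-2, -5) = 12*(3 + 3*0) + (½)*(-2 - 5)/(-5) = 12*(3 + 0) + (½)*(-⅕)*(-7) = 12*3 + 7/10 = 36 + 7/10 = 367/10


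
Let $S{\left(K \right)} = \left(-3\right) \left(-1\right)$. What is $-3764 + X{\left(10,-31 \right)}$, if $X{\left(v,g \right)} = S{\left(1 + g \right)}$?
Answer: $-3761$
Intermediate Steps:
$S{\left(K \right)} = 3$
$X{\left(v,g \right)} = 3$
$-3764 + X{\left(10,-31 \right)} = -3764 + 3 = -3761$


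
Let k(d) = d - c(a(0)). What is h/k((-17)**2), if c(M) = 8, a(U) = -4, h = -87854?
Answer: -87854/281 ≈ -312.65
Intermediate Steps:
k(d) = -8 + d (k(d) = d - 1*8 = d - 8 = -8 + d)
h/k((-17)**2) = -87854/(-8 + (-17)**2) = -87854/(-8 + 289) = -87854/281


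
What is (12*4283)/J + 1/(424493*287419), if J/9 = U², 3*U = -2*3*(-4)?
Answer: 522557495327509/5856352971216 ≈ 89.229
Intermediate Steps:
U = 8 (U = (-2*3*(-4))/3 = (-6*(-4))/3 = (⅓)*24 = 8)
J = 576 (J = 9*8² = 9*64 = 576)
(12*4283)/J + 1/(424493*287419) = (12*4283)/576 + 1/(424493*287419) = 51396*(1/576) + (1/424493)*(1/287419) = 4283/48 + 1/122007353567 = 522557495327509/5856352971216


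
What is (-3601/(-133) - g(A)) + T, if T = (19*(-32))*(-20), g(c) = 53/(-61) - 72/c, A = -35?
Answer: 494320502/40565 ≈ 12186.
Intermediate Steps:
g(c) = -53/61 - 72/c (g(c) = 53*(-1/61) - 72/c = -53/61 - 72/c)
T = 12160 (T = -608*(-20) = 12160)
(-3601/(-133) - g(A)) + T = (-3601/(-133) - (-53/61 - 72/(-35))) + 12160 = (-3601*(-1/133) - (-53/61 - 72*(-1/35))) + 12160 = (3601/133 - (-53/61 + 72/35)) + 12160 = (3601/133 - 1*2537/2135) + 12160 = (3601/133 - 2537/2135) + 12160 = 1050102/40565 + 12160 = 494320502/40565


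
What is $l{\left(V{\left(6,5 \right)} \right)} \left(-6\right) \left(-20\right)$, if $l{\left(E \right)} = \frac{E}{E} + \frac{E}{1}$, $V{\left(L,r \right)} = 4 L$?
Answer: $3000$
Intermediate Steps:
$l{\left(E \right)} = 1 + E$ ($l{\left(E \right)} = 1 + E 1 = 1 + E$)
$l{\left(V{\left(6,5 \right)} \right)} \left(-6\right) \left(-20\right) = \left(1 + 4 \cdot 6\right) \left(-6\right) \left(-20\right) = \left(1 + 24\right) \left(-6\right) \left(-20\right) = 25 \left(-6\right) \left(-20\right) = \left(-150\right) \left(-20\right) = 3000$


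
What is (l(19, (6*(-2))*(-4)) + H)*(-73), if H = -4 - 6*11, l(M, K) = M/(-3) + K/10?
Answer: 78329/15 ≈ 5221.9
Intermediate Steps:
l(M, K) = -M/3 + K/10 (l(M, K) = M*(-1/3) + K*(1/10) = -M/3 + K/10)
H = -70 (H = -4 - 66 = -70)
(l(19, (6*(-2))*(-4)) + H)*(-73) = ((-1/3*19 + ((6*(-2))*(-4))/10) - 70)*(-73) = ((-19/3 + (-12*(-4))/10) - 70)*(-73) = ((-19/3 + (1/10)*48) - 70)*(-73) = ((-19/3 + 24/5) - 70)*(-73) = (-23/15 - 70)*(-73) = -1073/15*(-73) = 78329/15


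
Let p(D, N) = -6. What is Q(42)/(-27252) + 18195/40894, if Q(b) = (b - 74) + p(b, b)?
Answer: 62175514/139305411 ≈ 0.44633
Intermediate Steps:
Q(b) = -80 + b (Q(b) = (b - 74) - 6 = (-74 + b) - 6 = -80 + b)
Q(42)/(-27252) + 18195/40894 = (-80 + 42)/(-27252) + 18195/40894 = -38*(-1/27252) + 18195*(1/40894) = 19/13626 + 18195/40894 = 62175514/139305411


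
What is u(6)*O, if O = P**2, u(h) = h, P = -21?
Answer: 2646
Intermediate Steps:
O = 441 (O = (-21)**2 = 441)
u(6)*O = 6*441 = 2646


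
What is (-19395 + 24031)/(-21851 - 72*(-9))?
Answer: -4636/21203 ≈ -0.21865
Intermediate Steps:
(-19395 + 24031)/(-21851 - 72*(-9)) = 4636/(-21851 + 648) = 4636/(-21203) = 4636*(-1/21203) = -4636/21203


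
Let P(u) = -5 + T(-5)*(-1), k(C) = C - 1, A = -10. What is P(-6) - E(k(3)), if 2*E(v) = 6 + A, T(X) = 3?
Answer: -6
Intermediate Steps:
k(C) = -1 + C
P(u) = -8 (P(u) = -5 + 3*(-1) = -5 - 3 = -8)
E(v) = -2 (E(v) = (6 - 10)/2 = (½)*(-4) = -2)
P(-6) - E(k(3)) = -8 - 1*(-2) = -8 + 2 = -6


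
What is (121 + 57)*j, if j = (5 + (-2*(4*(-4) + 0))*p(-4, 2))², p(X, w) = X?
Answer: 2692962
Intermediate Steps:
j = 15129 (j = (5 - 2*(4*(-4) + 0)*(-4))² = (5 - 2*(-16 + 0)*(-4))² = (5 - 2*(-16)*(-4))² = (5 + 32*(-4))² = (5 - 128)² = (-123)² = 15129)
(121 + 57)*j = (121 + 57)*15129 = 178*15129 = 2692962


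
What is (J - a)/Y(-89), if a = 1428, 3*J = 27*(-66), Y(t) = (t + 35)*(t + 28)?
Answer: -337/549 ≈ -0.61384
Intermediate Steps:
Y(t) = (28 + t)*(35 + t) (Y(t) = (35 + t)*(28 + t) = (28 + t)*(35 + t))
J = -594 (J = (27*(-66))/3 = (⅓)*(-1782) = -594)
(J - a)/Y(-89) = (-594 - 1*1428)/(980 + (-89)² + 63*(-89)) = (-594 - 1428)/(980 + 7921 - 5607) = -2022/3294 = -2022*1/3294 = -337/549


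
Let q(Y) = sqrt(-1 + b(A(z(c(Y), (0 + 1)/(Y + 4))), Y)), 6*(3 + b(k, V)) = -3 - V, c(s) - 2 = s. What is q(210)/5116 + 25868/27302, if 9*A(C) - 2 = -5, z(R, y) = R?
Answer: 12934/13651 + I*sqrt(158)/10232 ≈ 0.94748 + 0.0012285*I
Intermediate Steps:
c(s) = 2 + s
A(C) = -1/3 (A(C) = 2/9 + (1/9)*(-5) = 2/9 - 5/9 = -1/3)
b(k, V) = -7/2 - V/6 (b(k, V) = -3 + (-3 - V)/6 = -3 + (-1/2 - V/6) = -7/2 - V/6)
q(Y) = sqrt(-9/2 - Y/6) (q(Y) = sqrt(-1 + (-7/2 - Y/6)) = sqrt(-9/2 - Y/6))
q(210)/5116 + 25868/27302 = (sqrt(-162 - 6*210)/6)/5116 + 25868/27302 = (sqrt(-162 - 1260)/6)*(1/5116) + 25868*(1/27302) = (sqrt(-1422)/6)*(1/5116) + 12934/13651 = ((3*I*sqrt(158))/6)*(1/5116) + 12934/13651 = (I*sqrt(158)/2)*(1/5116) + 12934/13651 = I*sqrt(158)/10232 + 12934/13651 = 12934/13651 + I*sqrt(158)/10232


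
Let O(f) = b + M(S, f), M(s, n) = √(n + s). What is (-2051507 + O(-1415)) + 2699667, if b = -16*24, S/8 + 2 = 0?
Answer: 647776 + 3*I*√159 ≈ 6.4778e+5 + 37.829*I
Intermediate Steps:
S = -16 (S = -16 + 8*0 = -16 + 0 = -16)
b = -384
O(f) = -384 + √(-16 + f) (O(f) = -384 + √(f - 16) = -384 + √(-16 + f))
(-2051507 + O(-1415)) + 2699667 = (-2051507 + (-384 + √(-16 - 1415))) + 2699667 = (-2051507 + (-384 + √(-1431))) + 2699667 = (-2051507 + (-384 + 3*I*√159)) + 2699667 = (-2051891 + 3*I*√159) + 2699667 = 647776 + 3*I*√159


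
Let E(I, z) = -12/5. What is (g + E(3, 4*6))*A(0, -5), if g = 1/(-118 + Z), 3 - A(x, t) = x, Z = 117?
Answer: -51/5 ≈ -10.200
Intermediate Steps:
A(x, t) = 3 - x
g = -1 (g = 1/(-118 + 117) = 1/(-1) = -1)
E(I, z) = -12/5 (E(I, z) = -12*⅕ = -12/5)
(g + E(3, 4*6))*A(0, -5) = (-1 - 12/5)*(3 - 1*0) = -17*(3 + 0)/5 = -17/5*3 = -51/5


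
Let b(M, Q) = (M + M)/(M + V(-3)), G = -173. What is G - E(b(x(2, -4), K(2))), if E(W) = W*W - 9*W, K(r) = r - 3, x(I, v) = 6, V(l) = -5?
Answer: -209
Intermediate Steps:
K(r) = -3 + r
b(M, Q) = 2*M/(-5 + M) (b(M, Q) = (M + M)/(M - 5) = (2*M)/(-5 + M) = 2*M/(-5 + M))
E(W) = W² - 9*W
G - E(b(x(2, -4), K(2))) = -173 - 2*6/(-5 + 6)*(-9 + 2*6/(-5 + 6)) = -173 - 2*6/1*(-9 + 2*6/1) = -173 - 2*6*1*(-9 + 2*6*1) = -173 - 12*(-9 + 12) = -173 - 12*3 = -173 - 1*36 = -173 - 36 = -209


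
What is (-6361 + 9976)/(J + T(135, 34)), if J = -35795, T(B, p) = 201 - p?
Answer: -1205/11876 ≈ -0.10147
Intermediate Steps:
(-6361 + 9976)/(J + T(135, 34)) = (-6361 + 9976)/(-35795 + (201 - 1*34)) = 3615/(-35795 + (201 - 34)) = 3615/(-35795 + 167) = 3615/(-35628) = 3615*(-1/35628) = -1205/11876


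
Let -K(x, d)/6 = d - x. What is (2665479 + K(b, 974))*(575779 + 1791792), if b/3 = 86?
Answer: 6300539696493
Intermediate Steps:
b = 258 (b = 3*86 = 258)
K(x, d) = -6*d + 6*x (K(x, d) = -6*(d - x) = -6*d + 6*x)
(2665479 + K(b, 974))*(575779 + 1791792) = (2665479 + (-6*974 + 6*258))*(575779 + 1791792) = (2665479 + (-5844 + 1548))*2367571 = (2665479 - 4296)*2367571 = 2661183*2367571 = 6300539696493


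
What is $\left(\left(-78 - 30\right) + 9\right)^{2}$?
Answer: $9801$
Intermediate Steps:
$\left(\left(-78 - 30\right) + 9\right)^{2} = \left(-108 + 9\right)^{2} = \left(-99\right)^{2} = 9801$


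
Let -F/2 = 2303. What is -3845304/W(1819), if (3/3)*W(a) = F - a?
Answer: 3845304/6425 ≈ 598.49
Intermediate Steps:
F = -4606 (F = -2*2303 = -4606)
W(a) = -4606 - a
-3845304/W(1819) = -3845304/(-4606 - 1*1819) = -3845304/(-4606 - 1819) = -3845304/(-6425) = -3845304*(-1/6425) = 3845304/6425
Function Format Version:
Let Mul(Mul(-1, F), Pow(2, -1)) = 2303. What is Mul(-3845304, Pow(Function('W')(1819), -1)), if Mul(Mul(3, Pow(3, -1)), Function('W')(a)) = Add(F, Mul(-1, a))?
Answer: Rational(3845304, 6425) ≈ 598.49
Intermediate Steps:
F = -4606 (F = Mul(-2, 2303) = -4606)
Function('W')(a) = Add(-4606, Mul(-1, a))
Mul(-3845304, Pow(Function('W')(1819), -1)) = Mul(-3845304, Pow(Add(-4606, Mul(-1, 1819)), -1)) = Mul(-3845304, Pow(Add(-4606, -1819), -1)) = Mul(-3845304, Pow(-6425, -1)) = Mul(-3845304, Rational(-1, 6425)) = Rational(3845304, 6425)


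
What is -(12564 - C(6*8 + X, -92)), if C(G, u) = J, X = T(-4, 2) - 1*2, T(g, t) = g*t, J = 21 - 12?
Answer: -12555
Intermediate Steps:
J = 9
X = -10 (X = -4*2 - 1*2 = -8 - 2 = -10)
C(G, u) = 9
-(12564 - C(6*8 + X, -92)) = -(12564 - 1*9) = -(12564 - 9) = -1*12555 = -12555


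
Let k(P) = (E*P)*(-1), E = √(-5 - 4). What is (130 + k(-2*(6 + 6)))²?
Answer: 11716 + 18720*I ≈ 11716.0 + 18720.0*I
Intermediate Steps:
E = 3*I (E = √(-9) = 3*I ≈ 3.0*I)
k(P) = -3*I*P (k(P) = ((3*I)*P)*(-1) = (3*I*P)*(-1) = -3*I*P)
(130 + k(-2*(6 + 6)))² = (130 - 3*I*(-2*(6 + 6)))² = (130 - 3*I*(-2*12))² = (130 - 3*I*(-24))² = (130 + 72*I)²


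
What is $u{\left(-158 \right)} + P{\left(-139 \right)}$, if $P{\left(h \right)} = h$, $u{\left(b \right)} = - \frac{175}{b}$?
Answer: $- \frac{21787}{158} \approx -137.89$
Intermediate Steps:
$u{\left(-158 \right)} + P{\left(-139 \right)} = - \frac{175}{-158} - 139 = \left(-175\right) \left(- \frac{1}{158}\right) - 139 = \frac{175}{158} - 139 = - \frac{21787}{158}$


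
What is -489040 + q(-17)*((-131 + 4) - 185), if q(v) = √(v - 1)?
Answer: -489040 - 936*I*√2 ≈ -4.8904e+5 - 1323.7*I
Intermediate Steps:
q(v) = √(-1 + v)
-489040 + q(-17)*((-131 + 4) - 185) = -489040 + √(-1 - 17)*((-131 + 4) - 185) = -489040 + √(-18)*(-127 - 185) = -489040 + (3*I*√2)*(-312) = -489040 - 936*I*√2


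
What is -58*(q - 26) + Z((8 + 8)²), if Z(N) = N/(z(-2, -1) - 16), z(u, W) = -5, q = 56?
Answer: -36796/21 ≈ -1752.2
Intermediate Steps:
Z(N) = -N/21 (Z(N) = N/(-5 - 16) = N/(-21) = -N/21)
-58*(q - 26) + Z((8 + 8)²) = -58*(56 - 26) - (8 + 8)²/21 = -58*30 - 1/21*16² = -1740 - 1/21*256 = -1740 - 256/21 = -36796/21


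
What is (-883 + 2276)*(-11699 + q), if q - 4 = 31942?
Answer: 28204071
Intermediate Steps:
q = 31946 (q = 4 + 31942 = 31946)
(-883 + 2276)*(-11699 + q) = (-883 + 2276)*(-11699 + 31946) = 1393*20247 = 28204071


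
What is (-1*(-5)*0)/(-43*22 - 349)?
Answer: 0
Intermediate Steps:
(-1*(-5)*0)/(-43*22 - 349) = (5*0)/(-946 - 349) = 0/(-1295) = 0*(-1/1295) = 0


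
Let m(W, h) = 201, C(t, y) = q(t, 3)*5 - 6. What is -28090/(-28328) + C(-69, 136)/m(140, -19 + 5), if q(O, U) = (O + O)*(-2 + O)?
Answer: 232210807/948988 ≈ 244.69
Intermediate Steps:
q(O, U) = 2*O*(-2 + O) (q(O, U) = (2*O)*(-2 + O) = 2*O*(-2 + O))
C(t, y) = -6 + 10*t*(-2 + t) (C(t, y) = (2*t*(-2 + t))*5 - 6 = 10*t*(-2 + t) - 6 = -6 + 10*t*(-2 + t))
-28090/(-28328) + C(-69, 136)/m(140, -19 + 5) = -28090/(-28328) + (-6 + 10*(-69)*(-2 - 69))/201 = -28090*(-1/28328) + (-6 + 10*(-69)*(-71))*(1/201) = 14045/14164 + (-6 + 48990)*(1/201) = 14045/14164 + 48984*(1/201) = 14045/14164 + 16328/67 = 232210807/948988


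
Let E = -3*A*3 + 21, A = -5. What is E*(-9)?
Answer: -594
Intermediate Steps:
E = 66 (E = -3*(-5)*3 + 21 = 15*3 + 21 = 45 + 21 = 66)
E*(-9) = 66*(-9) = -594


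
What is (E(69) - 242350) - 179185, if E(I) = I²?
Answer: -416774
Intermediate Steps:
(E(69) - 242350) - 179185 = (69² - 242350) - 179185 = (4761 - 242350) - 179185 = -237589 - 179185 = -416774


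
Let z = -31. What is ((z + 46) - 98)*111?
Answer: -9213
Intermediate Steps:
((z + 46) - 98)*111 = ((-31 + 46) - 98)*111 = (15 - 98)*111 = -83*111 = -9213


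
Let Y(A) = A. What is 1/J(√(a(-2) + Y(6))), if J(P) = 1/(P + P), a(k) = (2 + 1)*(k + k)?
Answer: 2*I*√6 ≈ 4.899*I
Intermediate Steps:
a(k) = 6*k (a(k) = 3*(2*k) = 6*k)
J(P) = 1/(2*P)
1/J(√(a(-2) + Y(6))) = 1/(1/(2*(√(6*(-2) + 6)))) = 1/(1/(2*(√(-12 + 6)))) = 1/(1/(2*(√(-6)))) = 1/(1/(2*((I*√6)))) = 1/((-I*√6/6)/2) = 1/(-I*√6/12) = 2*I*√6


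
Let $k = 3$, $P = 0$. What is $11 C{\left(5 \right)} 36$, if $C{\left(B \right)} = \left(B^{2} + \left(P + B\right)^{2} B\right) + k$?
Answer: $60588$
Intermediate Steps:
$C{\left(B \right)} = 3 + B^{2} + B^{3}$ ($C{\left(B \right)} = \left(B^{2} + \left(0 + B\right)^{2} B\right) + 3 = \left(B^{2} + B^{2} B\right) + 3 = \left(B^{2} + B^{3}\right) + 3 = 3 + B^{2} + B^{3}$)
$11 C{\left(5 \right)} 36 = 11 \left(3 + 5^{2} + 5^{3}\right) 36 = 11 \left(3 + 25 + 125\right) 36 = 11 \cdot 153 \cdot 36 = 1683 \cdot 36 = 60588$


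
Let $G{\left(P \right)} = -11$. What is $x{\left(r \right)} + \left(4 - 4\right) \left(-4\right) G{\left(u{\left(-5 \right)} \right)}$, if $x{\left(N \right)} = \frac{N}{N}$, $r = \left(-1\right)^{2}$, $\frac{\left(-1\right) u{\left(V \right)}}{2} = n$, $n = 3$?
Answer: $1$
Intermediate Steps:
$u{\left(V \right)} = -6$ ($u{\left(V \right)} = \left(-2\right) 3 = -6$)
$r = 1$
$x{\left(N \right)} = 1$
$x{\left(r \right)} + \left(4 - 4\right) \left(-4\right) G{\left(u{\left(-5 \right)} \right)} = 1 + \left(4 - 4\right) \left(-4\right) \left(-11\right) = 1 + 0 \left(-4\right) \left(-11\right) = 1 + 0 \left(-11\right) = 1 + 0 = 1$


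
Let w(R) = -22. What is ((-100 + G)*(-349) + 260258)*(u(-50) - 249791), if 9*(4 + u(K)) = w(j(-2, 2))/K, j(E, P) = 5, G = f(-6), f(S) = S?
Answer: -1856301220192/25 ≈ -7.4252e+10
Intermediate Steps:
G = -6
u(K) = -4 - 22/(9*K) (u(K) = -4 + (-22/K)/9 = -4 - 22/(9*K))
((-100 + G)*(-349) + 260258)*(u(-50) - 249791) = ((-100 - 6)*(-349) + 260258)*((-4 - 22/9/(-50)) - 249791) = (-106*(-349) + 260258)*((-4 - 22/9*(-1/50)) - 249791) = (36994 + 260258)*((-4 + 11/225) - 249791) = 297252*(-889/225 - 249791) = 297252*(-56203864/225) = -1856301220192/25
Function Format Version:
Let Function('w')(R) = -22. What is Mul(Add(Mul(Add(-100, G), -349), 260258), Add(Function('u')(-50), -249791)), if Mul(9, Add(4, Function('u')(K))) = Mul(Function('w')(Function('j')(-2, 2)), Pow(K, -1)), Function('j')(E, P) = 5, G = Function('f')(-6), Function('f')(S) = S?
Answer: Rational(-1856301220192, 25) ≈ -7.4252e+10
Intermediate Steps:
G = -6
Function('u')(K) = Add(-4, Mul(Rational(-22, 9), Pow(K, -1))) (Function('u')(K) = Add(-4, Mul(Rational(1, 9), Mul(-22, Pow(K, -1)))) = Add(-4, Mul(Rational(-22, 9), Pow(K, -1))))
Mul(Add(Mul(Add(-100, G), -349), 260258), Add(Function('u')(-50), -249791)) = Mul(Add(Mul(Add(-100, -6), -349), 260258), Add(Add(-4, Mul(Rational(-22, 9), Pow(-50, -1))), -249791)) = Mul(Add(Mul(-106, -349), 260258), Add(Add(-4, Mul(Rational(-22, 9), Rational(-1, 50))), -249791)) = Mul(Add(36994, 260258), Add(Add(-4, Rational(11, 225)), -249791)) = Mul(297252, Add(Rational(-889, 225), -249791)) = Mul(297252, Rational(-56203864, 225)) = Rational(-1856301220192, 25)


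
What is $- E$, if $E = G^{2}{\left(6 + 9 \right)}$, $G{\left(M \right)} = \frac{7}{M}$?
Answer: $- \frac{49}{225} \approx -0.21778$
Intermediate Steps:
$E = \frac{49}{225}$ ($E = \left(\frac{7}{6 + 9}\right)^{2} = \left(\frac{7}{15}\right)^{2} = \frac{49}{225} \approx 0.21778$)
$- E = \left(-1\right) \frac{49}{225} = - \frac{49}{225}$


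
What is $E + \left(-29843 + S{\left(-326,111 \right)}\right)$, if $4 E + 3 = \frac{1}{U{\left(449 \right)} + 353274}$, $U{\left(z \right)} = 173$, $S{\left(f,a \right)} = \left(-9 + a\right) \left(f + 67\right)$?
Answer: $- \frac{19885546752}{353447} \approx -56262.0$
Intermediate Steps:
$S{\left(f,a \right)} = \left(-9 + a\right) \left(67 + f\right)$
$E = - \frac{265085}{353447}$ ($E = - \frac{3}{4} + \frac{1}{4 \left(173 + 353274\right)} = - \frac{3}{4} + \frac{1}{4 \cdot 353447} = - \frac{3}{4} + \frac{1}{4} \cdot \frac{1}{353447} = - \frac{3}{4} + \frac{1}{1413788} = - \frac{265085}{353447} \approx -0.75$)
$E + \left(-29843 + S{\left(-326,111 \right)}\right) = - \frac{265085}{353447} + \left(-29843 + \left(-603 - -2934 + 67 \cdot 111 + 111 \left(-326\right)\right)\right) = - \frac{265085}{353447} + \left(-29843 + \left(-603 + 2934 + 7437 - 36186\right)\right) = - \frac{265085}{353447} - 56261 = - \frac{19885546752}{353447}$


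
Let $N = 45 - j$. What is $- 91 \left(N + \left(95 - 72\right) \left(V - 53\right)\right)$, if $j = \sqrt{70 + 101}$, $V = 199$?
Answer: $-309673 + 273 \sqrt{19} \approx -3.0848 \cdot 10^{5}$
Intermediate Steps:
$j = 3 \sqrt{19}$ ($j = \sqrt{171} = 3 \sqrt{19} \approx 13.077$)
$N = 45 - 3 \sqrt{19} \approx 31.923$
$- 91 \left(N + \left(95 - 72\right) \left(V - 53\right)\right) = - 91 \left(\left(45 - 3 \sqrt{19}\right) + \left(95 - 72\right) \left(199 - 53\right)\right) = - 91 \left(\left(45 - 3 \sqrt{19}\right) + 23 \cdot 146\right) = - 91 \left(\left(45 - 3 \sqrt{19}\right) + 3358\right) = - 91 \left(3403 - 3 \sqrt{19}\right) = -309673 + 273 \sqrt{19}$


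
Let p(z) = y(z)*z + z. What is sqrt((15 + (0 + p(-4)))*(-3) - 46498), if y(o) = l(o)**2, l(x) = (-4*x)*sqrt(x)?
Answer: I*sqrt(58819) ≈ 242.53*I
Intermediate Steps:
l(x) = -4*x**(3/2)
y(o) = 16*o**3 (y(o) = (-4*o**(3/2))**2 = 16*o**3)
p(z) = z + 16*z**4 (p(z) = (16*z**3)*z + z = 16*z**4 + z = z + 16*z**4)
sqrt((15 + (0 + p(-4)))*(-3) - 46498) = sqrt((15 + (0 + (-4 + 16*(-4)**4)))*(-3) - 46498) = sqrt((15 + (0 + (-4 + 16*256)))*(-3) - 46498) = sqrt((15 + (0 + (-4 + 4096)))*(-3) - 46498) = sqrt((15 + (0 + 4092))*(-3) - 46498) = sqrt((15 + 4092)*(-3) - 46498) = sqrt(4107*(-3) - 46498) = sqrt(-12321 - 46498) = sqrt(-58819) = I*sqrt(58819)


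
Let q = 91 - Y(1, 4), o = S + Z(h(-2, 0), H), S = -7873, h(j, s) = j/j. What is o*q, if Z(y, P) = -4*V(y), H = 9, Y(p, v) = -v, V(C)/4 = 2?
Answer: -750975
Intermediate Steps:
V(C) = 8 (V(C) = 4*2 = 8)
h(j, s) = 1
Z(y, P) = -32 (Z(y, P) = -4*8 = -32)
o = -7905 (o = -7873 - 32 = -7905)
q = 95 (q = 91 - (-1)*4 = 91 - 1*(-4) = 91 + 4 = 95)
o*q = -7905*95 = -750975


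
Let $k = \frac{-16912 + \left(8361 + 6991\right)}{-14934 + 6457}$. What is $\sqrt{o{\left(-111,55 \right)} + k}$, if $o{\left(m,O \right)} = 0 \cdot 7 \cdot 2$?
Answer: $\frac{2 \sqrt{67470}}{1211} \approx 0.42898$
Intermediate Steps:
$k = \frac{1560}{8477}$ ($k = \frac{-16912 + 15352}{-8477} = \left(-1560\right) \left(- \frac{1}{8477}\right) = \frac{1560}{8477} \approx 0.18403$)
$o{\left(m,O \right)} = 0$ ($o{\left(m,O \right)} = 0 \cdot 2 = 0$)
$\sqrt{o{\left(-111,55 \right)} + k} = \sqrt{0 + \frac{1560}{8477}} = \sqrt{\frac{1560}{8477}} = \frac{2 \sqrt{67470}}{1211}$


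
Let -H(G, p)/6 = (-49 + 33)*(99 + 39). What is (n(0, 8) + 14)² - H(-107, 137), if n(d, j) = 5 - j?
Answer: -13127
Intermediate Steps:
H(G, p) = 13248 (H(G, p) = -6*(-49 + 33)*(99 + 39) = -(-96)*138 = -6*(-2208) = 13248)
(n(0, 8) + 14)² - H(-107, 137) = ((5 - 1*8) + 14)² - 1*13248 = ((5 - 8) + 14)² - 13248 = (-3 + 14)² - 13248 = 11² - 13248 = 121 - 13248 = -13127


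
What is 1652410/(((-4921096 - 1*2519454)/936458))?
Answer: -154741256378/744055 ≈ -2.0797e+5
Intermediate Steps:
1652410/(((-4921096 - 1*2519454)/936458)) = 1652410/(((-4921096 - 2519454)*(1/936458))) = 1652410/((-7440550*1/936458)) = 1652410/(-3720275/468229) = 1652410*(-468229/3720275) = -154741256378/744055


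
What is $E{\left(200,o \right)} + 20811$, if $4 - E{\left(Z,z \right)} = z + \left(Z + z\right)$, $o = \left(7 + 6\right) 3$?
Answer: $20537$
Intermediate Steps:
$o = 39$ ($o = 13 \cdot 3 = 39$)
$E{\left(Z,z \right)} = 4 - Z - 2 z$ ($E{\left(Z,z \right)} = 4 - \left(z + \left(Z + z\right)\right) = 4 - \left(Z + 2 z\right) = 4 - Z - 2 z$)
$E{\left(200,o \right)} + 20811 = \left(4 - 200 - 78\right) + 20811 = -274 + 20811 = 20537$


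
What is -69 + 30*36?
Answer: 1011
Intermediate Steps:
-69 + 30*36 = -69 + 1080 = 1011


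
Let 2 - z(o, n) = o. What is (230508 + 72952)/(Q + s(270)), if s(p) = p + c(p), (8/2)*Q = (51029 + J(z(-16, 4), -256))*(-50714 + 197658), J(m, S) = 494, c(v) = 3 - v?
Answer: 303460/1892748931 ≈ 0.00016033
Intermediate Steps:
z(o, n) = 2 - o
Q = 1892748928 (Q = ((51029 + 494)*(-50714 + 197658))/4 = (51523*146944)/4 = (1/4)*7570995712 = 1892748928)
s(p) = 3 (s(p) = p + (3 - p) = 3)
(230508 + 72952)/(Q + s(270)) = (230508 + 72952)/(1892748928 + 3) = 303460/1892748931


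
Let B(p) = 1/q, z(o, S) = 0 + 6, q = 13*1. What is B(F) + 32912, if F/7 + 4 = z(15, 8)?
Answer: 427857/13 ≈ 32912.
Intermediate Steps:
q = 13
z(o, S) = 6
F = 14 (F = -28 + 7*6 = -28 + 42 = 14)
B(p) = 1/13
B(F) + 32912 = 1/13 + 32912 = 427857/13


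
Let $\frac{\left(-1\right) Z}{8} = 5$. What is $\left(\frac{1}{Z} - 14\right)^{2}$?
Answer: $\frac{314721}{1600} \approx 196.7$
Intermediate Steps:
$Z = -40$ ($Z = \left(-8\right) 5 = -40$)
$\left(\frac{1}{Z} - 14\right)^{2} = \left(\frac{1}{-40} - 14\right)^{2} = \left(- \frac{1}{40} - 14\right)^{2} = \left(- \frac{561}{40}\right)^{2} = \frac{314721}{1600}$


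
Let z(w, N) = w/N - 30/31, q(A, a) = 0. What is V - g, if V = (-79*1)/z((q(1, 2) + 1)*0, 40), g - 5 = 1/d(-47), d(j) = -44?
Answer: 50593/660 ≈ 76.656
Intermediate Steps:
g = 219/44 (g = 5 + 1/(-44) = 5 - 1/44 = 219/44 ≈ 4.9773)
z(w, N) = -30/31 + w/N (z(w, N) = w/N - 30*1/31 = w/N - 30/31 = -30/31 + w/N)
V = 2449/30 (V = (-79*1)/(-30/31 + ((0 + 1)*0)/40) = -79/(-30/31 + (1*0)*(1/40)) = -79/(-30/31 + 0*(1/40)) = -79/(-30/31 + 0) = -79/(-30/31) = -79*(-31/30) = 2449/30 ≈ 81.633)
V - g = 2449/30 - 1*219/44 = 2449/30 - 219/44 = 50593/660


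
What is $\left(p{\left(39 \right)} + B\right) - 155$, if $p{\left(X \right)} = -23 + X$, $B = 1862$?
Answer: $1723$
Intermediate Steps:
$\left(p{\left(39 \right)} + B\right) - 155 = \left(\left(-23 + 39\right) + 1862\right) - 155 = \left(16 + 1862\right) - 155 = 1878 - 155 = 1723$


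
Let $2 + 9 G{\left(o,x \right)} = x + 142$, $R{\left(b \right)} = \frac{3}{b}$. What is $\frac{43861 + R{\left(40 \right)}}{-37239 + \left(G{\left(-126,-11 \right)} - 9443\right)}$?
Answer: $- \frac{5263329}{5600120} \approx -0.93986$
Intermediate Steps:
$G{\left(o,x \right)} = \frac{140}{9} + \frac{x}{9}$ ($G{\left(o,x \right)} = - \frac{2}{9} + \frac{x + 142}{9} = - \frac{2}{9} + \frac{142 + x}{9} = - \frac{2}{9} + \left(\frac{142}{9} + \frac{x}{9}\right) = \frac{140}{9} + \frac{x}{9}$)
$\frac{43861 + R{\left(40 \right)}}{-37239 + \left(G{\left(-126,-11 \right)} - 9443\right)} = \frac{43861 + \frac{3}{40}}{-37239 + \left(\left(\frac{140}{9} + \frac{1}{9} \left(-11\right)\right) - 9443\right)} = \frac{43861 + 3 \cdot \frac{1}{40}}{-37239 + \left(\left(\frac{140}{9} - \frac{11}{9}\right) - 9443\right)} = \frac{43861 + \frac{3}{40}}{-37239 + \left(\frac{43}{3} - 9443\right)} = \frac{1754443}{40 \left(-37239 - \frac{28286}{3}\right)} = \frac{1754443}{40 \left(- \frac{140003}{3}\right)} = \frac{1754443}{40} \left(- \frac{3}{140003}\right) = - \frac{5263329}{5600120}$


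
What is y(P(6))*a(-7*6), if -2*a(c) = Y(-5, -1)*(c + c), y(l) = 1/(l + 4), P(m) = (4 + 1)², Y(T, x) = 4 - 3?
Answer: 42/29 ≈ 1.4483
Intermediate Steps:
Y(T, x) = 1
P(m) = 25 (P(m) = 5² = 25)
y(l) = 1/(4 + l)
a(c) = -c (a(c) = -(c + c)/2 = -2*c/2 = -c)
y(P(6))*a(-7*6) = (-(-7)*6)/(4 + 25) = (-1*(-42))/29 = (1/29)*42 = 42/29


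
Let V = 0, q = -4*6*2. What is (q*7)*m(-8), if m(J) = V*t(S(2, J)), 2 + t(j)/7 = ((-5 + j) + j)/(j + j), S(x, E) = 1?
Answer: 0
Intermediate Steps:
q = -48 (q = -24*2 = -48)
t(j) = -14 + 7*(-5 + 2*j)/(2*j) (t(j) = -14 + 7*(((-5 + j) + j)/(j + j)) = -14 + 7*((-5 + 2*j)/((2*j))) = -14 + 7*((-5 + 2*j)*(1/(2*j))) = -14 + 7*((-5 + 2*j)/(2*j)) = -14 + 7*(-5 + 2*j)/(2*j))
m(J) = 0 (m(J) = 0*(-7 - 35/2/1) = 0*(-7 - 35/2*1) = 0*(-7 - 35/2) = 0*(-49/2) = 0)
(q*7)*m(-8) = -48*7*0 = -336*0 = 0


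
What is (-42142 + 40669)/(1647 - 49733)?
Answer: 1473/48086 ≈ 0.030633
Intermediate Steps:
(-42142 + 40669)/(1647 - 49733) = -1473/(-48086) = -1473*(-1/48086) = 1473/48086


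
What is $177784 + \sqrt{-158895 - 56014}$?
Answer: $177784 + i \sqrt{214909} \approx 1.7778 \cdot 10^{5} + 463.58 i$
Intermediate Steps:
$177784 + \sqrt{-158895 - 56014} = 177784 + \sqrt{-214909} = 177784 + i \sqrt{214909}$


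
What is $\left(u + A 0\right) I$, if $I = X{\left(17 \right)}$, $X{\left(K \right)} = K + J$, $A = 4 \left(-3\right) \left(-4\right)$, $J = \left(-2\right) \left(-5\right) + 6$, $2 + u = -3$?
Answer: $-165$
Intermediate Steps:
$u = -5$ ($u = -2 - 3 = -5$)
$J = 16$ ($J = 10 + 6 = 16$)
$A = 48$ ($A = \left(-12\right) \left(-4\right) = 48$)
$X{\left(K \right)} = 16 + K$ ($X{\left(K \right)} = K + 16 = 16 + K$)
$I = 33$ ($I = 16 + 17 = 33$)
$\left(u + A 0\right) I = \left(-5 + 48 \cdot 0\right) 33 = \left(-5 + 0\right) 33 = \left(-5\right) 33 = -165$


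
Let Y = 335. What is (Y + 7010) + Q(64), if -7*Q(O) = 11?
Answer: 51404/7 ≈ 7343.4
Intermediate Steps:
Q(O) = -11/7 (Q(O) = -1/7*11 = -11/7)
(Y + 7010) + Q(64) = (335 + 7010) - 11/7 = 7345 - 11/7 = 51404/7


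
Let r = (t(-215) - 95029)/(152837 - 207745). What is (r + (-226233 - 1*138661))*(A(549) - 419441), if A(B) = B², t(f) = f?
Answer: 591247738031080/13727 ≈ 4.3072e+10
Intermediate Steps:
r = 23811/13727 (r = (-215 - 95029)/(152837 - 207745) = -95244/(-54908) = -95244*(-1/54908) = 23811/13727 ≈ 1.7346)
(r + (-226233 - 1*138661))*(A(549) - 419441) = (23811/13727 + (-226233 - 1*138661))*(549² - 419441) = (23811/13727 + (-226233 - 138661))*(301401 - 419441) = (23811/13727 - 364894)*(-118040) = -5008876127/13727*(-118040) = 591247738031080/13727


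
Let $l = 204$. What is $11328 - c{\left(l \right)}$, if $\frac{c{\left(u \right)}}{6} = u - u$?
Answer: $11328$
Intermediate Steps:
$c{\left(u \right)} = 0$ ($c{\left(u \right)} = 6 \left(u - u\right) = 6 \cdot 0 = 0$)
$11328 - c{\left(l \right)} = 11328 - 0 = 11328 + 0 = 11328$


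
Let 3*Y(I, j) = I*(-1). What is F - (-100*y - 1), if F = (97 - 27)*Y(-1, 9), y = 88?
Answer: 26473/3 ≈ 8824.3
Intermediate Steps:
Y(I, j) = -I/3 (Y(I, j) = (I*(-1))/3 = (-I)/3 = -I/3)
F = 70/3 (F = (97 - 27)*(-1/3*(-1)) = 70*(1/3) = 70/3 ≈ 23.333)
F - (-100*y - 1) = 70/3 - (-100*88 - 1) = 70/3 - (-8800 - 1) = 70/3 - 1*(-8801) = 70/3 + 8801 = 26473/3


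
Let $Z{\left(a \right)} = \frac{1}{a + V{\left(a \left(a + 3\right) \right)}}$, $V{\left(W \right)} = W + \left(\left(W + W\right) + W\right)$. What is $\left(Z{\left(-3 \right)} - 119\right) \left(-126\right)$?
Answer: $15036$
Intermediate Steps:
$V{\left(W \right)} = 4 W$ ($V{\left(W \right)} = W + \left(2 W + W\right) = W + 3 W = 4 W$)
$Z{\left(a \right)} = \frac{1}{a + 4 a \left(3 + a\right)}$ ($Z{\left(a \right)} = \frac{1}{a + 4 a \left(a + 3\right)} = \frac{1}{a + 4 a \left(3 + a\right)}$)
$\left(Z{\left(-3 \right)} - 119\right) \left(-126\right) = \left(\frac{1}{\left(-3\right) \left(13 + 4 \left(-3\right)\right)} - 119\right) \left(-126\right) = \left(- \frac{1}{3 \left(13 - 12\right)} - 119\right) \left(-126\right) = \left(- \frac{1}{3 \cdot 1} - 119\right) \left(-126\right) = \left(\left(- \frac{1}{3}\right) 1 - 119\right) \left(-126\right) = \left(- \frac{1}{3} - 119\right) \left(-126\right) = \left(- \frac{358}{3}\right) \left(-126\right) = 15036$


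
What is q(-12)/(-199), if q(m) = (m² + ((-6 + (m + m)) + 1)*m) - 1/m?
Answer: -5905/2388 ≈ -2.4728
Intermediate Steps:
q(m) = m² - 1/m + m*(-5 + 2*m) (q(m) = (m² + ((-6 + 2*m) + 1)*m) - 1/m = (m² + (-5 + 2*m)*m) - 1/m = (m² + m*(-5 + 2*m)) - 1/m = m² - 1/m + m*(-5 + 2*m))
q(-12)/(-199) = ((-1 + (-12)²*(-5 + 3*(-12)))/(-12))/(-199) = -(-1 + 144*(-5 - 36))/12*(-1/199) = -(-1 + 144*(-41))/12*(-1/199) = -(-1 - 5904)/12*(-1/199) = -1/12*(-5905)*(-1/199) = (5905/12)*(-1/199) = -5905/2388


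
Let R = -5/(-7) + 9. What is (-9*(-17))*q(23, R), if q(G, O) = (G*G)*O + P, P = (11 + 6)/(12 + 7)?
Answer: 104588811/133 ≈ 7.8638e+5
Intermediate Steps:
R = 68/7 (R = -5*(-1/7) + 9 = 5/7 + 9 = 68/7 ≈ 9.7143)
P = 17/19 ≈ 0.89474
q(G, O) = 17/19 + O*G**2 (q(G, O) = (G*G)*O + 17/19 = G**2*O + 17/19 = O*G**2 + 17/19 = 17/19 + O*G**2)
(-9*(-17))*q(23, R) = (-9*(-17))*(17/19 + (68/7)*23**2) = 153*(17/19 + (68/7)*529) = 153*(17/19 + 35972/7) = 153*(683587/133) = 104588811/133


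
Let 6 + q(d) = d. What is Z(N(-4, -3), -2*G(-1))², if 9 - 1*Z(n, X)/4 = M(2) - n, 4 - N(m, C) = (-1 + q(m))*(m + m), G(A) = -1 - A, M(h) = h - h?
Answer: 90000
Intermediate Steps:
M(h) = 0
q(d) = -6 + d
N(m, C) = 4 - 2*m*(-7 + m) (N(m, C) = 4 - (-1 + (-6 + m))*(m + m) = 4 - (-7 + m)*2*m = 4 - 2*m*(-7 + m))
Z(n, X) = 36 + 4*n (Z(n, X) = 36 - 4*(0 - n) = 36 - (-4)*n = 36 + 4*n)
Z(N(-4, -3), -2*G(-1))² = (36 + 4*(4 + 2*(-4) - 2*(-4)*(-6 - 4)))² = (36 + 4*(4 - 8 - 2*(-4)*(-10)))² = (36 + 4*(4 - 8 - 80))² = (36 + 4*(-84))² = (36 - 336)² = (-300)² = 90000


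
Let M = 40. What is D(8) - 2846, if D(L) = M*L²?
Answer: -286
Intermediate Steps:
D(L) = 40*L²
D(8) - 2846 = 40*8² - 2846 = 40*64 - 2846 = 2560 - 2846 = -286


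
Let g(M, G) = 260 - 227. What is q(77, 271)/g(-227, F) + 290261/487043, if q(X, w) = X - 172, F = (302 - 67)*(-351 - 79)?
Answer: -36690472/16072419 ≈ -2.2828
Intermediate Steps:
F = -101050 (F = 235*(-430) = -101050)
q(X, w) = -172 + X
g(M, G) = 33
q(77, 271)/g(-227, F) + 290261/487043 = (-172 + 77)/33 + 290261/487043 = -95*1/33 + 290261*(1/487043) = -95/33 + 290261/487043 = -36690472/16072419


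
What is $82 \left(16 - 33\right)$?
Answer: $-1394$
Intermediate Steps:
$82 \left(16 - 33\right) = 82 \left(-17\right) = -1394$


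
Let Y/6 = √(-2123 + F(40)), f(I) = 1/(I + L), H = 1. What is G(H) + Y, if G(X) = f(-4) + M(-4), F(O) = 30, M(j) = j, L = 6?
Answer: -7/2 + 6*I*√2093 ≈ -3.5 + 274.5*I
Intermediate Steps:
f(I) = 1/(6 + I) (f(I) = 1/(I + 6) = 1/(6 + I))
Y = 6*I*√2093 (Y = 6*√(-2123 + 30) = 6*√(-2093) = 6*(I*√2093) = 6*I*√2093 ≈ 274.5*I)
G(X) = -7/2 (G(X) = 1/(6 - 4) - 4 = 1/2 - 4 = ½ - 4 = -7/2)
G(H) + Y = -7/2 + 6*I*√2093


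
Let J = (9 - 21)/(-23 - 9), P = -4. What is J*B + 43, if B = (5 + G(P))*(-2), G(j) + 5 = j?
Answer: 46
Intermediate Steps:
J = 3/8 (J = -12/(-32) = -12*(-1/32) = 3/8 ≈ 0.37500)
G(j) = -5 + j
B = 8 (B = (5 + (-5 - 4))*(-2) = (5 - 9)*(-2) = -4*(-2) = 8)
J*B + 43 = (3/8)*8 + 43 = 3 + 43 = 46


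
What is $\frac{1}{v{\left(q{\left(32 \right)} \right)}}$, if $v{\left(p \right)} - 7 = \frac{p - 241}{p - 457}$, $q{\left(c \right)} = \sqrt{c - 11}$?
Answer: $\frac{196489}{1479032} + \frac{27 \sqrt{21}}{1479032} \approx 0.13293$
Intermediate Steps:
$q{\left(c \right)} = \sqrt{-11 + c}$
$v{\left(p \right)} = 7 + \frac{-241 + p}{-457 + p}$ ($v{\left(p \right)} = 7 + \frac{p - 241}{p - 457} = 7 + \frac{-241 + p}{-457 + p}$)
$\frac{1}{v{\left(q{\left(32 \right)} \right)}} = \frac{1}{8 \frac{1}{-457 + \sqrt{-11 + 32}} \left(-430 + \sqrt{-11 + 32}\right)} = \frac{1}{8 \frac{1}{-457 + \sqrt{21}} \left(-430 + \sqrt{21}\right)} = \frac{-457 + \sqrt{21}}{8 \left(-430 + \sqrt{21}\right)}$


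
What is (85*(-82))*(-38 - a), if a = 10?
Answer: 334560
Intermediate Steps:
(85*(-82))*(-38 - a) = (85*(-82))*(-38 - 1*10) = -6970*(-38 - 10) = -6970*(-48) = 334560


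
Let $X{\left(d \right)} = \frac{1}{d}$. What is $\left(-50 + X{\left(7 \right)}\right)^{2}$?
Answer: $\frac{121801}{49} \approx 2485.7$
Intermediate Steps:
$\left(-50 + X{\left(7 \right)}\right)^{2} = \left(-50 + \frac{1}{7}\right)^{2} = \left(- \frac{349}{7}\right)^{2} = \frac{121801}{49}$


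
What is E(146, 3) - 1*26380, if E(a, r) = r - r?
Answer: -26380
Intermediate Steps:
E(a, r) = 0
E(146, 3) - 1*26380 = 0 - 1*26380 = 0 - 26380 = -26380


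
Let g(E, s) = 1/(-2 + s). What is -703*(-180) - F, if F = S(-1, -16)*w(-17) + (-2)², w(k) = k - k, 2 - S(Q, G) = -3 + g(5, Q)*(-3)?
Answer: 126536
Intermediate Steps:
S(Q, G) = 5 + 3/(-2 + Q) (S(Q, G) = 2 - (-3 - 3/(-2 + Q)) = 2 + (3 + 3/(-2 + Q)) = 5 + 3/(-2 + Q))
w(k) = 0
F = 4 (F = ((-7 + 5*(-1))/(-2 - 1))*0 + (-2)² = ((-7 - 5)/(-3))*0 + 4 = -⅓*(-12)*0 + 4 = 4*0 + 4 = 0 + 4 = 4)
-703*(-180) - F = -703*(-180) - 1*4 = 126540 - 4 = 126536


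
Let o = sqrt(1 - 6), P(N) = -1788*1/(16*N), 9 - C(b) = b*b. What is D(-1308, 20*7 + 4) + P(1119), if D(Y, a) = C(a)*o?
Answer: -149/1492 - 20727*I*sqrt(5) ≈ -0.099866 - 46347.0*I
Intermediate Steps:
C(b) = 9 - b**2 (C(b) = 9 - b*b = 9 - b**2)
P(N) = -447/(4*N) (P(N) = -1788*1/(16*N) = -447/(4*N))
o = I*sqrt(5) (o = sqrt(-5) = I*sqrt(5) ≈ 2.2361*I)
D(Y, a) = I*sqrt(5)*(9 - a**2) (D(Y, a) = (9 - a**2)*(I*sqrt(5)) = I*sqrt(5)*(9 - a**2))
D(-1308, 20*7 + 4) + P(1119) = I*sqrt(5)*(9 - (20*7 + 4)**2) - 447/4/1119 = I*sqrt(5)*(9 - (140 + 4)**2) - 447/4*1/1119 = I*sqrt(5)*(9 - 1*144**2) - 149/1492 = I*sqrt(5)*(9 - 1*20736) - 149/1492 = I*sqrt(5)*(9 - 20736) - 149/1492 = I*sqrt(5)*(-20727) - 149/1492 = -20727*I*sqrt(5) - 149/1492 = -149/1492 - 20727*I*sqrt(5)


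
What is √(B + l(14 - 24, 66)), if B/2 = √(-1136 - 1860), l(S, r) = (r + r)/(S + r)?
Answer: √(462 + 784*I*√749)/14 ≈ 7.4784 + 7.3191*I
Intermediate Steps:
l(S, r) = 2*r/(S + r) (l(S, r) = (2*r)/(S + r) = 2*r/(S + r))
B = 4*I*√749 (B = 2*√(-1136 - 1860) = 2*√(-2996) = 2*(2*I*√749) = 4*I*√749 ≈ 109.47*I)
√(B + l(14 - 24, 66)) = √(4*I*√749 + 2*66/((14 - 24) + 66)) = √(4*I*√749 + 2*66/(-10 + 66)) = √(4*I*√749 + 2*66/56) = √(4*I*√749 + 2*66*(1/56)) = √(4*I*√749 + 33/14) = √(33/14 + 4*I*√749)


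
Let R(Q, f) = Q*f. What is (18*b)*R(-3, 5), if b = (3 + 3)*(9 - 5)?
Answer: -6480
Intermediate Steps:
b = 24 (b = 6*4 = 24)
(18*b)*R(-3, 5) = (18*24)*(-3*5) = 432*(-15) = -6480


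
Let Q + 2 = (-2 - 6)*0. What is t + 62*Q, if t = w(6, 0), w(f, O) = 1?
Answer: -123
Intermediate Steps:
Q = -2 (Q = -2 + (-2 - 6)*0 = -2 - 8*0 = -2 + 0 = -2)
t = 1
t + 62*Q = 1 + 62*(-2) = 1 - 124 = -123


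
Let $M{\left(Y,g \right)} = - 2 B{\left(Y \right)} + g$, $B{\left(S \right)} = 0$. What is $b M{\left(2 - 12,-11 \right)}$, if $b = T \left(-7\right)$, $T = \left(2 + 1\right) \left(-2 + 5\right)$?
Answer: $693$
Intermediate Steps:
$T = 9$ ($T = 3 \cdot 3 = 9$)
$M{\left(Y,g \right)} = g$ ($M{\left(Y,g \right)} = \left(-2\right) 0 + g = 0 + g = g$)
$b = -63$ ($b = 9 \left(-7\right) = -63$)
$b M{\left(2 - 12,-11 \right)} = \left(-63\right) \left(-11\right) = 693$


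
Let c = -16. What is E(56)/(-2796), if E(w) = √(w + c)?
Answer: -√10/1398 ≈ -0.0022620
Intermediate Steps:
E(w) = √(-16 + w) (E(w) = √(w - 16) = √(-16 + w))
E(56)/(-2796) = √(-16 + 56)/(-2796) = √40*(-1/2796) = (2*√10)*(-1/2796) = -√10/1398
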